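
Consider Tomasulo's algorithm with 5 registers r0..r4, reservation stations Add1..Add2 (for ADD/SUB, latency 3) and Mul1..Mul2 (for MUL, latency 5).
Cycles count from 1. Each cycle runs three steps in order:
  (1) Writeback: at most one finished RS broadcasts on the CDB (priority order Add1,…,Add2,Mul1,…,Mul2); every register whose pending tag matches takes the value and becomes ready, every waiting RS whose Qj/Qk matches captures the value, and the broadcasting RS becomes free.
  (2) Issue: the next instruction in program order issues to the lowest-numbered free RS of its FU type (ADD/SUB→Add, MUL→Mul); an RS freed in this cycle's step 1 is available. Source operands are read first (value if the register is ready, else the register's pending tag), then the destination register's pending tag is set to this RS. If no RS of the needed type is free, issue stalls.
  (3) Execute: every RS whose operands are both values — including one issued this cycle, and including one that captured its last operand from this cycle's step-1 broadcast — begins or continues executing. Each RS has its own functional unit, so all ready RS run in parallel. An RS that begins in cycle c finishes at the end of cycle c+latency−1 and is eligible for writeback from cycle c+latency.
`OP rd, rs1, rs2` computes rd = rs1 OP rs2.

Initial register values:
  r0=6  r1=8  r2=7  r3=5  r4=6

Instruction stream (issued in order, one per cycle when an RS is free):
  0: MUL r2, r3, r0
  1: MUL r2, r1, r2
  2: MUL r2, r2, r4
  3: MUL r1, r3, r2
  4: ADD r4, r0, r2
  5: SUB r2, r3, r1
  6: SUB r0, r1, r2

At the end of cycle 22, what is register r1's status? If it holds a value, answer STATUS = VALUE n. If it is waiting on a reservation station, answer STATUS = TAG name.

STATUS = VALUE 7200

c1: issue MUL r2<-Mul1 | r0:6,r1:8,r2:Mul1,r3:5,r4:6
c2: issue MUL r2<-Mul2 | r0:6,r1:8,r2:Mul2,r3:5,r4:6
c3: stall | r0:6,r1:8,r2:Mul2,r3:5,r4:6
c4: stall | r0:6,r1:8,r2:Mul2,r3:5,r4:6
c5: stall | r0:6,r1:8,r2:Mul2,r3:5,r4:6
c6: CDB Mul1=30; issue MUL r2<-Mul1 | r0:6,r1:8,r2:Mul1,r3:5,r4:6
c7: stall | r0:6,r1:8,r2:Mul1,r3:5,r4:6
c8: stall | r0:6,r1:8,r2:Mul1,r3:5,r4:6
c9: stall | r0:6,r1:8,r2:Mul1,r3:5,r4:6
c10: stall | r0:6,r1:8,r2:Mul1,r3:5,r4:6
c11: CDB Mul2=240; issue MUL r1<-Mul2 | r0:6,r1:Mul2,r2:Mul1,r3:5,r4:6
c12: issue ADD r4<-Add1 | r0:6,r1:Mul2,r2:Mul1,r3:5,r4:Add1
c13: issue SUB r2<-Add2 | r0:6,r1:Mul2,r2:Add2,r3:5,r4:Add1
c14: stall | r0:6,r1:Mul2,r2:Add2,r3:5,r4:Add1
c15: stall | r0:6,r1:Mul2,r2:Add2,r3:5,r4:Add1
c16: CDB Mul1=1440; stall | r0:6,r1:Mul2,r2:Add2,r3:5,r4:Add1
c17: stall | r0:6,r1:Mul2,r2:Add2,r3:5,r4:Add1
c18: stall | r0:6,r1:Mul2,r2:Add2,r3:5,r4:Add1
c19: CDB Add1=1446; issue SUB r0<-Add1 | r0:Add1,r1:Mul2,r2:Add2,r3:5,r4:1446
c20: - | r0:Add1,r1:Mul2,r2:Add2,r3:5,r4:1446
c21: CDB Mul2=7200 | r0:Add1,r1:7200,r2:Add2,r3:5,r4:1446
c22: - | r0:Add1,r1:7200,r2:Add2,r3:5,r4:1446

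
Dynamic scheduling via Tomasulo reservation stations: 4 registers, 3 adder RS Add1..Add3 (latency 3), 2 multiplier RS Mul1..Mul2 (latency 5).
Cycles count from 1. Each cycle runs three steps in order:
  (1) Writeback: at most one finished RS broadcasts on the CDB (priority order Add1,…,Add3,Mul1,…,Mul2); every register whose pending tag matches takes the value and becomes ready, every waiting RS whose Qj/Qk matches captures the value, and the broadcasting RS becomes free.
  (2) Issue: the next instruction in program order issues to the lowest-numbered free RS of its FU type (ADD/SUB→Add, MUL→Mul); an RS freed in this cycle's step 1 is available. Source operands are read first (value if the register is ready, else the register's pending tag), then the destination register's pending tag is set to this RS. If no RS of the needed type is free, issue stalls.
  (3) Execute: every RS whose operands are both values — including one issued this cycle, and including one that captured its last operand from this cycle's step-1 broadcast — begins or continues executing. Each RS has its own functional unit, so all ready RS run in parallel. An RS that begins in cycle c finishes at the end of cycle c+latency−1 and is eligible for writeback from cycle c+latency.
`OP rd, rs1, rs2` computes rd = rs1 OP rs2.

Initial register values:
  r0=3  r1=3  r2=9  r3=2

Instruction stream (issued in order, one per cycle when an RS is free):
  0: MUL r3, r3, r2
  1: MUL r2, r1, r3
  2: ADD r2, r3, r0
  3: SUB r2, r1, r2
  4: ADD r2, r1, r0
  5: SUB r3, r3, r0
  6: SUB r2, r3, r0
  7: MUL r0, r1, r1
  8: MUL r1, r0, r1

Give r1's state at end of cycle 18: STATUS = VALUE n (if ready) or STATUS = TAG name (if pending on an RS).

  c1: issue MUL r3<-Mul1  regs: r0:3,r1:3,r2:9,r3:Mul1
  c2: issue MUL r2<-Mul2  regs: r0:3,r1:3,r2:Mul2,r3:Mul1
  c3: issue ADD r2<-Add1  regs: r0:3,r1:3,r2:Add1,r3:Mul1
  c4: issue SUB r2<-Add2  regs: r0:3,r1:3,r2:Add2,r3:Mul1
  c5: issue ADD r2<-Add3  regs: r0:3,r1:3,r2:Add3,r3:Mul1
  c6: CDB Mul1=18; stall  regs: r0:3,r1:3,r2:Add3,r3:18
  c7: stall  regs: r0:3,r1:3,r2:Add3,r3:18
  c8: CDB Add3=6; issue SUB r3<-Add3  regs: r0:3,r1:3,r2:6,r3:Add3
  c9: CDB Add1=21; issue SUB r2<-Add1  regs: r0:3,r1:3,r2:Add1,r3:Add3
  c10: issue MUL r0<-Mul1  regs: r0:Mul1,r1:3,r2:Add1,r3:Add3
  c11: CDB Add3=15; stall  regs: r0:Mul1,r1:3,r2:Add1,r3:15
  c12: CDB Add2=-18; stall  regs: r0:Mul1,r1:3,r2:Add1,r3:15
  c13: CDB Mul2=54; issue MUL r1<-Mul2  regs: r0:Mul1,r1:Mul2,r2:Add1,r3:15
  c14: CDB Add1=12  regs: r0:Mul1,r1:Mul2,r2:12,r3:15
  c15: CDB Mul1=9  regs: r0:9,r1:Mul2,r2:12,r3:15
  c16: -  regs: r0:9,r1:Mul2,r2:12,r3:15
  c17: -  regs: r0:9,r1:Mul2,r2:12,r3:15
  c18: -  regs: r0:9,r1:Mul2,r2:12,r3:15

STATUS = TAG Mul2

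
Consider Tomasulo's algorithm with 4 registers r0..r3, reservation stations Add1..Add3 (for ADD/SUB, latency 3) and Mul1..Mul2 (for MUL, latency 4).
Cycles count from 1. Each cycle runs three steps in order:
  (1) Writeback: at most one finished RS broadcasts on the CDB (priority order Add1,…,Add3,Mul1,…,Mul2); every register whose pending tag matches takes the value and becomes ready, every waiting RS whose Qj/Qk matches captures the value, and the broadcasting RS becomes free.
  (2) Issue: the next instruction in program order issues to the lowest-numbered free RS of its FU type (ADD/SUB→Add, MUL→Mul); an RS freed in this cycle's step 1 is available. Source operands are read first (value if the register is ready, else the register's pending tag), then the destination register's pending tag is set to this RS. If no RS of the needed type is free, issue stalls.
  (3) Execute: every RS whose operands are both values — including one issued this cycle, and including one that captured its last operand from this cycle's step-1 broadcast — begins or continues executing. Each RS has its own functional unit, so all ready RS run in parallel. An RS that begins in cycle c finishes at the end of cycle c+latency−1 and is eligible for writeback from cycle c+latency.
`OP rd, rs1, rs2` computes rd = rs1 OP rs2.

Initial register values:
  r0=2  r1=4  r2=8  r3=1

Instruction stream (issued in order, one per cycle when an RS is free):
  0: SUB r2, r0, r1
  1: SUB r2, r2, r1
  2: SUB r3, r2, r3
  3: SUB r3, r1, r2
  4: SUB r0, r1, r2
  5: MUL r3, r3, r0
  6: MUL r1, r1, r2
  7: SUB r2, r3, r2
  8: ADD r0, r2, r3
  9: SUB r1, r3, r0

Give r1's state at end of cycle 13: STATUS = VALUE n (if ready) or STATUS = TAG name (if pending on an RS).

STATUS = TAG Add3

  c1: issue SUB r2<-Add1  regs: r0:2,r1:4,r2:Add1,r3:1
  c2: issue SUB r2<-Add2  regs: r0:2,r1:4,r2:Add2,r3:1
  c3: issue SUB r3<-Add3  regs: r0:2,r1:4,r2:Add2,r3:Add3
  c4: CDB Add1=-2; issue SUB r3<-Add1  regs: r0:2,r1:4,r2:Add2,r3:Add1
  c5: stall  regs: r0:2,r1:4,r2:Add2,r3:Add1
  c6: stall  regs: r0:2,r1:4,r2:Add2,r3:Add1
  c7: CDB Add2=-6; issue SUB r0<-Add2  regs: r0:Add2,r1:4,r2:-6,r3:Add1
  c8: issue MUL r3<-Mul1  regs: r0:Add2,r1:4,r2:-6,r3:Mul1
  c9: issue MUL r1<-Mul2  regs: r0:Add2,r1:Mul2,r2:-6,r3:Mul1
  c10: CDB Add1=10; issue SUB r2<-Add1  regs: r0:Add2,r1:Mul2,r2:Add1,r3:Mul1
  c11: CDB Add2=10; issue ADD r0<-Add2  regs: r0:Add2,r1:Mul2,r2:Add1,r3:Mul1
  c12: CDB Add3=-7; issue SUB r1<-Add3  regs: r0:Add2,r1:Add3,r2:Add1,r3:Mul1
  c13: CDB Mul2=-24  regs: r0:Add2,r1:Add3,r2:Add1,r3:Mul1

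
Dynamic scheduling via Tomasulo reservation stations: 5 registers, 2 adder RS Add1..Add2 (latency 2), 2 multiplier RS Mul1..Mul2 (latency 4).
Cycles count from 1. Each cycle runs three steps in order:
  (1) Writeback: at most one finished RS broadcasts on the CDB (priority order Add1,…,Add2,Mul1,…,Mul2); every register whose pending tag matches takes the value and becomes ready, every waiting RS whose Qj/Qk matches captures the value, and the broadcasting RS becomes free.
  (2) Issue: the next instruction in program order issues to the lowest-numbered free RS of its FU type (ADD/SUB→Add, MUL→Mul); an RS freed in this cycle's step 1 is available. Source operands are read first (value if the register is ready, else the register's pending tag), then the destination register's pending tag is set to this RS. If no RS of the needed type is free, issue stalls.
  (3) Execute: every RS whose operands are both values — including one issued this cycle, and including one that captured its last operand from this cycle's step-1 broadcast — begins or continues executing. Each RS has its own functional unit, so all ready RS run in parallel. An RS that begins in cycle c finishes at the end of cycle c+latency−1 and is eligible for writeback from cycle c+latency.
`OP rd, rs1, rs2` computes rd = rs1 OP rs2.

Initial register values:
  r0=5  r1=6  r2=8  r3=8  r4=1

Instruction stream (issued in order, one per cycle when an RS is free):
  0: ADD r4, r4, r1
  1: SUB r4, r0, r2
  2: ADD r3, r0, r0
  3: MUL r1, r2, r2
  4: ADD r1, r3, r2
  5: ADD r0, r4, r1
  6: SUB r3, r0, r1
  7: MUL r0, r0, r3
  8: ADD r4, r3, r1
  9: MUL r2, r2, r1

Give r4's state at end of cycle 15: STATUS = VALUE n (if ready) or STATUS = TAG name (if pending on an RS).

cycle 1: issue ADD r4<-Add1 // r0:5,r1:6,r2:8,r3:8,r4:Add1
cycle 2: issue SUB r4<-Add2 // r0:5,r1:6,r2:8,r3:8,r4:Add2
cycle 3: CDB Add1=7; issue ADD r3<-Add1 // r0:5,r1:6,r2:8,r3:Add1,r4:Add2
cycle 4: CDB Add2=-3; issue MUL r1<-Mul1 // r0:5,r1:Mul1,r2:8,r3:Add1,r4:-3
cycle 5: CDB Add1=10; issue ADD r1<-Add1 // r0:5,r1:Add1,r2:8,r3:10,r4:-3
cycle 6: issue ADD r0<-Add2 // r0:Add2,r1:Add1,r2:8,r3:10,r4:-3
cycle 7: CDB Add1=18; issue SUB r3<-Add1 // r0:Add2,r1:18,r2:8,r3:Add1,r4:-3
cycle 8: CDB Mul1=64; issue MUL r0<-Mul1 // r0:Mul1,r1:18,r2:8,r3:Add1,r4:-3
cycle 9: CDB Add2=15; issue ADD r4<-Add2 // r0:Mul1,r1:18,r2:8,r3:Add1,r4:Add2
cycle 10: issue MUL r2<-Mul2 // r0:Mul1,r1:18,r2:Mul2,r3:Add1,r4:Add2
cycle 11: CDB Add1=-3 // r0:Mul1,r1:18,r2:Mul2,r3:-3,r4:Add2
cycle 12: - // r0:Mul1,r1:18,r2:Mul2,r3:-3,r4:Add2
cycle 13: CDB Add2=15 // r0:Mul1,r1:18,r2:Mul2,r3:-3,r4:15
cycle 14: CDB Mul2=144 // r0:Mul1,r1:18,r2:144,r3:-3,r4:15
cycle 15: CDB Mul1=-45 // r0:-45,r1:18,r2:144,r3:-3,r4:15

STATUS = VALUE 15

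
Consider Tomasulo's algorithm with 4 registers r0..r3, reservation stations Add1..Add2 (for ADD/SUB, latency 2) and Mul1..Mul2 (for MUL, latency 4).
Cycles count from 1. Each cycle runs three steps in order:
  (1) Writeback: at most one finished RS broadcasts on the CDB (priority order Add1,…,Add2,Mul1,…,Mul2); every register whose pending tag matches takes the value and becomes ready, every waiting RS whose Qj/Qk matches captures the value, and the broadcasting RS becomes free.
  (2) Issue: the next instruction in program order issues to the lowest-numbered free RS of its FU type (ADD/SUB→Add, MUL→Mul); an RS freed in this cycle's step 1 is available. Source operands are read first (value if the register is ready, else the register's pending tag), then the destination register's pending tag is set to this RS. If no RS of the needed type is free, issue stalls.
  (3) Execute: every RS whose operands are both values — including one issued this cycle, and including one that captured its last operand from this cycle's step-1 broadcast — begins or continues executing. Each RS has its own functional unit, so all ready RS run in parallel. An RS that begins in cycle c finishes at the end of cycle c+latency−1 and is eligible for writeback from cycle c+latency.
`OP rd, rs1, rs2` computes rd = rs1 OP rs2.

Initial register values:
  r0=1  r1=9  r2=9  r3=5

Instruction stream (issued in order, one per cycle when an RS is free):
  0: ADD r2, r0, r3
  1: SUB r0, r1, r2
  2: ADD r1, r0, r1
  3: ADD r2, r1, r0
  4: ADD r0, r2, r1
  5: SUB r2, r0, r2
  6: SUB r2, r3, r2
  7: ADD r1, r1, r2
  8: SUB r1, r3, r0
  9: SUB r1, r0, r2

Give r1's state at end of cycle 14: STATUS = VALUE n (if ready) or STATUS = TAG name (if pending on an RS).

STATUS = TAG Add2

c1: issue ADD r2<-Add1 | r0:1,r1:9,r2:Add1,r3:5
c2: issue SUB r0<-Add2 | r0:Add2,r1:9,r2:Add1,r3:5
c3: CDB Add1=6; issue ADD r1<-Add1 | r0:Add2,r1:Add1,r2:6,r3:5
c4: stall | r0:Add2,r1:Add1,r2:6,r3:5
c5: CDB Add2=3; issue ADD r2<-Add2 | r0:3,r1:Add1,r2:Add2,r3:5
c6: stall | r0:3,r1:Add1,r2:Add2,r3:5
c7: CDB Add1=12; issue ADD r0<-Add1 | r0:Add1,r1:12,r2:Add2,r3:5
c8: stall | r0:Add1,r1:12,r2:Add2,r3:5
c9: CDB Add2=15; issue SUB r2<-Add2 | r0:Add1,r1:12,r2:Add2,r3:5
c10: stall | r0:Add1,r1:12,r2:Add2,r3:5
c11: CDB Add1=27; issue SUB r2<-Add1 | r0:27,r1:12,r2:Add1,r3:5
c12: stall | r0:27,r1:12,r2:Add1,r3:5
c13: CDB Add2=12; issue ADD r1<-Add2 | r0:27,r1:Add2,r2:Add1,r3:5
c14: stall | r0:27,r1:Add2,r2:Add1,r3:5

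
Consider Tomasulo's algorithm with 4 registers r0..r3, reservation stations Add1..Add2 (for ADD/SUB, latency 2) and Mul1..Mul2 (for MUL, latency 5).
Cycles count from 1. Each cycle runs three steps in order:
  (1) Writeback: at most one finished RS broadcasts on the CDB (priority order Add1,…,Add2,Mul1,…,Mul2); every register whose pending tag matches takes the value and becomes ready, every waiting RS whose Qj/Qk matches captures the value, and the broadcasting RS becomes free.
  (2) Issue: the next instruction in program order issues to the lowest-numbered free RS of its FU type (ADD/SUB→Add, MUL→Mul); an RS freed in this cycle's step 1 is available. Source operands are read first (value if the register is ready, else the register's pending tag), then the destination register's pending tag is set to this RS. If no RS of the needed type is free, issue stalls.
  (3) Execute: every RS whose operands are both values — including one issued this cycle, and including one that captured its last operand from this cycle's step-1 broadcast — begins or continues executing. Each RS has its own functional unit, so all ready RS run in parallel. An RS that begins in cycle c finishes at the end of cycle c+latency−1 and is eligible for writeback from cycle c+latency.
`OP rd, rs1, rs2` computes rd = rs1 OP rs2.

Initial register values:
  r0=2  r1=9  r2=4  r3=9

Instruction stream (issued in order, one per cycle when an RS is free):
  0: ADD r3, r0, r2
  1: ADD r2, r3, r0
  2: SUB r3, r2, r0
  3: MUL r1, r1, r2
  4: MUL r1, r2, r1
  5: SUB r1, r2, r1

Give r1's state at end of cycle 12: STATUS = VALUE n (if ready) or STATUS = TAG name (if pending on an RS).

cycle 1: issue ADD r3<-Add1 // r0:2,r1:9,r2:4,r3:Add1
cycle 2: issue ADD r2<-Add2 // r0:2,r1:9,r2:Add2,r3:Add1
cycle 3: CDB Add1=6; issue SUB r3<-Add1 // r0:2,r1:9,r2:Add2,r3:Add1
cycle 4: issue MUL r1<-Mul1 // r0:2,r1:Mul1,r2:Add2,r3:Add1
cycle 5: CDB Add2=8; issue MUL r1<-Mul2 // r0:2,r1:Mul2,r2:8,r3:Add1
cycle 6: issue SUB r1<-Add2 // r0:2,r1:Add2,r2:8,r3:Add1
cycle 7: CDB Add1=6 // r0:2,r1:Add2,r2:8,r3:6
cycle 8: - // r0:2,r1:Add2,r2:8,r3:6
cycle 9: - // r0:2,r1:Add2,r2:8,r3:6
cycle 10: CDB Mul1=72 // r0:2,r1:Add2,r2:8,r3:6
cycle 11: - // r0:2,r1:Add2,r2:8,r3:6
cycle 12: - // r0:2,r1:Add2,r2:8,r3:6

STATUS = TAG Add2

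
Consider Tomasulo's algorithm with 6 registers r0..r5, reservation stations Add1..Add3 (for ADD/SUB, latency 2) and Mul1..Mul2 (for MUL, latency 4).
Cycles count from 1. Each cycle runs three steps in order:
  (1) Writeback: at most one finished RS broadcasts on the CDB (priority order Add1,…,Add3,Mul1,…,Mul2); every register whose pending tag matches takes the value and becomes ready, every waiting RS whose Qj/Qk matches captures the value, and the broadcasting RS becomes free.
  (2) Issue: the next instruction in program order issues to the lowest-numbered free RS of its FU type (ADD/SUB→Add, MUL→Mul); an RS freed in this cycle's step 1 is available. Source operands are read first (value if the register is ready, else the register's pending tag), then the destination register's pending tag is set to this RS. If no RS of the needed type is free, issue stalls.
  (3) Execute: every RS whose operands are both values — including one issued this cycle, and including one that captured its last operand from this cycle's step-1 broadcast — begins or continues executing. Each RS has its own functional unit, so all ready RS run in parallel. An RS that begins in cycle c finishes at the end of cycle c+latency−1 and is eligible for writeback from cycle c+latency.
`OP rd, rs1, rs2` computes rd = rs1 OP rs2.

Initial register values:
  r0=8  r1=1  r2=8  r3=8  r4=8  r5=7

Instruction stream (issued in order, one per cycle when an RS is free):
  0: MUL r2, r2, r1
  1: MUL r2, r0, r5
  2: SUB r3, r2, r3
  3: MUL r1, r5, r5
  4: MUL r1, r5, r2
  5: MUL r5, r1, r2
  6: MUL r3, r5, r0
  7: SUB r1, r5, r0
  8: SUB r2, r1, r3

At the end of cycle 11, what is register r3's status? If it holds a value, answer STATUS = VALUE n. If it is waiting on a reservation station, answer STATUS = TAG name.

STATUS = TAG Mul2

  c1: issue MUL r2<-Mul1  regs: r0:8,r1:1,r2:Mul1,r3:8,r4:8,r5:7
  c2: issue MUL r2<-Mul2  regs: r0:8,r1:1,r2:Mul2,r3:8,r4:8,r5:7
  c3: issue SUB r3<-Add1  regs: r0:8,r1:1,r2:Mul2,r3:Add1,r4:8,r5:7
  c4: stall  regs: r0:8,r1:1,r2:Mul2,r3:Add1,r4:8,r5:7
  c5: CDB Mul1=8; issue MUL r1<-Mul1  regs: r0:8,r1:Mul1,r2:Mul2,r3:Add1,r4:8,r5:7
  c6: CDB Mul2=56; issue MUL r1<-Mul2  regs: r0:8,r1:Mul2,r2:56,r3:Add1,r4:8,r5:7
  c7: stall  regs: r0:8,r1:Mul2,r2:56,r3:Add1,r4:8,r5:7
  c8: CDB Add1=48; stall  regs: r0:8,r1:Mul2,r2:56,r3:48,r4:8,r5:7
  c9: CDB Mul1=49; issue MUL r5<-Mul1  regs: r0:8,r1:Mul2,r2:56,r3:48,r4:8,r5:Mul1
  c10: CDB Mul2=392; issue MUL r3<-Mul2  regs: r0:8,r1:392,r2:56,r3:Mul2,r4:8,r5:Mul1
  c11: issue SUB r1<-Add1  regs: r0:8,r1:Add1,r2:56,r3:Mul2,r4:8,r5:Mul1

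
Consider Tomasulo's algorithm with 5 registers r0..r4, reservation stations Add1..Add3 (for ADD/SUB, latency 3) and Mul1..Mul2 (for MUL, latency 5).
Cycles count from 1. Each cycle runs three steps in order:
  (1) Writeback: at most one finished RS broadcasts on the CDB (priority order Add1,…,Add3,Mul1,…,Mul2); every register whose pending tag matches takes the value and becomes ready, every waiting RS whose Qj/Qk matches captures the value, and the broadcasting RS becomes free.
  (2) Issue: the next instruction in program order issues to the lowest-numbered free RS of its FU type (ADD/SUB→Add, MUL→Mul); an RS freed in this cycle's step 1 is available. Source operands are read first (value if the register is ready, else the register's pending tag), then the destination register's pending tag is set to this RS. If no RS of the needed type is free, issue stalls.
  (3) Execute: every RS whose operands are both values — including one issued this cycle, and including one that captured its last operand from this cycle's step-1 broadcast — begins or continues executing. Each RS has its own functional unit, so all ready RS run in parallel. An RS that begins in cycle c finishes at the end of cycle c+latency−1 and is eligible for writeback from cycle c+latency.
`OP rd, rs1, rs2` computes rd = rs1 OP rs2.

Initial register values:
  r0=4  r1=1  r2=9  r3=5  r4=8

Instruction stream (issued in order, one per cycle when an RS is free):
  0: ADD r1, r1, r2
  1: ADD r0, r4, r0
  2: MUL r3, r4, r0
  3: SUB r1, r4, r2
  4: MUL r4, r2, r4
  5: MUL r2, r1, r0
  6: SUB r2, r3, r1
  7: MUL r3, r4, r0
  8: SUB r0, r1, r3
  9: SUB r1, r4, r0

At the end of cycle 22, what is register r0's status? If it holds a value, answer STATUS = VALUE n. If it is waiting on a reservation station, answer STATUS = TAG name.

STATUS = VALUE -865

  c1: issue ADD r1<-Add1  regs: r0:4,r1:Add1,r2:9,r3:5,r4:8
  c2: issue ADD r0<-Add2  regs: r0:Add2,r1:Add1,r2:9,r3:5,r4:8
  c3: issue MUL r3<-Mul1  regs: r0:Add2,r1:Add1,r2:9,r3:Mul1,r4:8
  c4: CDB Add1=10; issue SUB r1<-Add1  regs: r0:Add2,r1:Add1,r2:9,r3:Mul1,r4:8
  c5: CDB Add2=12; issue MUL r4<-Mul2  regs: r0:12,r1:Add1,r2:9,r3:Mul1,r4:Mul2
  c6: stall  regs: r0:12,r1:Add1,r2:9,r3:Mul1,r4:Mul2
  c7: CDB Add1=-1; stall  regs: r0:12,r1:-1,r2:9,r3:Mul1,r4:Mul2
  c8: stall  regs: r0:12,r1:-1,r2:9,r3:Mul1,r4:Mul2
  c9: stall  regs: r0:12,r1:-1,r2:9,r3:Mul1,r4:Mul2
  c10: CDB Mul1=96; issue MUL r2<-Mul1  regs: r0:12,r1:-1,r2:Mul1,r3:96,r4:Mul2
  c11: CDB Mul2=72; issue SUB r2<-Add1  regs: r0:12,r1:-1,r2:Add1,r3:96,r4:72
  c12: issue MUL r3<-Mul2  regs: r0:12,r1:-1,r2:Add1,r3:Mul2,r4:72
  c13: issue SUB r0<-Add2  regs: r0:Add2,r1:-1,r2:Add1,r3:Mul2,r4:72
  c14: CDB Add1=97; issue SUB r1<-Add1  regs: r0:Add2,r1:Add1,r2:97,r3:Mul2,r4:72
  c15: CDB Mul1=-12  regs: r0:Add2,r1:Add1,r2:97,r3:Mul2,r4:72
  c16: -  regs: r0:Add2,r1:Add1,r2:97,r3:Mul2,r4:72
  c17: CDB Mul2=864  regs: r0:Add2,r1:Add1,r2:97,r3:864,r4:72
  c18: -  regs: r0:Add2,r1:Add1,r2:97,r3:864,r4:72
  c19: -  regs: r0:Add2,r1:Add1,r2:97,r3:864,r4:72
  c20: CDB Add2=-865  regs: r0:-865,r1:Add1,r2:97,r3:864,r4:72
  c21: -  regs: r0:-865,r1:Add1,r2:97,r3:864,r4:72
  c22: -  regs: r0:-865,r1:Add1,r2:97,r3:864,r4:72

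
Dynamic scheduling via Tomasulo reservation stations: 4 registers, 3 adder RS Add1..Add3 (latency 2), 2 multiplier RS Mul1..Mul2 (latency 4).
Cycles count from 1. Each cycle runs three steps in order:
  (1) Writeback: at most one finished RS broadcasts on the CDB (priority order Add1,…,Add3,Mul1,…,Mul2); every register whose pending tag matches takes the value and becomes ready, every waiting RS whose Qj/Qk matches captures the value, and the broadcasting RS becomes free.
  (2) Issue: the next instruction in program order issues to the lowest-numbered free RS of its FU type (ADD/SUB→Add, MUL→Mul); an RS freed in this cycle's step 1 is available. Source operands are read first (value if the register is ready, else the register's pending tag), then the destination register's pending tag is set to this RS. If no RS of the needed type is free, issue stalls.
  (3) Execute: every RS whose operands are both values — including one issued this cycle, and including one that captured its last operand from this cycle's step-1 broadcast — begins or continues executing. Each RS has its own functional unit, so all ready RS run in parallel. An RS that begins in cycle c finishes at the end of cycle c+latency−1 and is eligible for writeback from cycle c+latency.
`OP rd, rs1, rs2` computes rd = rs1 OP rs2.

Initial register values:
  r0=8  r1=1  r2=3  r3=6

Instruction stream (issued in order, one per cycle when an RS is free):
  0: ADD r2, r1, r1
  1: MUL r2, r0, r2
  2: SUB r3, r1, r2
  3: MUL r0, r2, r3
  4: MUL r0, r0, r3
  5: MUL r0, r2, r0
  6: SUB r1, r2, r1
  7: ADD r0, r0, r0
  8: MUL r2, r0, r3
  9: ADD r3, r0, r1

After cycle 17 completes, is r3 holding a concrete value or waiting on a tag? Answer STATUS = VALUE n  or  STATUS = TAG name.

STATUS = VALUE -15

  c1: issue ADD r2<-Add1  regs: r0:8,r1:1,r2:Add1,r3:6
  c2: issue MUL r2<-Mul1  regs: r0:8,r1:1,r2:Mul1,r3:6
  c3: CDB Add1=2; issue SUB r3<-Add1  regs: r0:8,r1:1,r2:Mul1,r3:Add1
  c4: issue MUL r0<-Mul2  regs: r0:Mul2,r1:1,r2:Mul1,r3:Add1
  c5: stall  regs: r0:Mul2,r1:1,r2:Mul1,r3:Add1
  c6: stall  regs: r0:Mul2,r1:1,r2:Mul1,r3:Add1
  c7: CDB Mul1=16; issue MUL r0<-Mul1  regs: r0:Mul1,r1:1,r2:16,r3:Add1
  c8: stall  regs: r0:Mul1,r1:1,r2:16,r3:Add1
  c9: CDB Add1=-15; stall  regs: r0:Mul1,r1:1,r2:16,r3:-15
  c10: stall  regs: r0:Mul1,r1:1,r2:16,r3:-15
  c11: stall  regs: r0:Mul1,r1:1,r2:16,r3:-15
  c12: stall  regs: r0:Mul1,r1:1,r2:16,r3:-15
  c13: CDB Mul2=-240; issue MUL r0<-Mul2  regs: r0:Mul2,r1:1,r2:16,r3:-15
  c14: issue SUB r1<-Add1  regs: r0:Mul2,r1:Add1,r2:16,r3:-15
  c15: issue ADD r0<-Add2  regs: r0:Add2,r1:Add1,r2:16,r3:-15
  c16: CDB Add1=15; stall  regs: r0:Add2,r1:15,r2:16,r3:-15
  c17: CDB Mul1=3600; issue MUL r2<-Mul1  regs: r0:Add2,r1:15,r2:Mul1,r3:-15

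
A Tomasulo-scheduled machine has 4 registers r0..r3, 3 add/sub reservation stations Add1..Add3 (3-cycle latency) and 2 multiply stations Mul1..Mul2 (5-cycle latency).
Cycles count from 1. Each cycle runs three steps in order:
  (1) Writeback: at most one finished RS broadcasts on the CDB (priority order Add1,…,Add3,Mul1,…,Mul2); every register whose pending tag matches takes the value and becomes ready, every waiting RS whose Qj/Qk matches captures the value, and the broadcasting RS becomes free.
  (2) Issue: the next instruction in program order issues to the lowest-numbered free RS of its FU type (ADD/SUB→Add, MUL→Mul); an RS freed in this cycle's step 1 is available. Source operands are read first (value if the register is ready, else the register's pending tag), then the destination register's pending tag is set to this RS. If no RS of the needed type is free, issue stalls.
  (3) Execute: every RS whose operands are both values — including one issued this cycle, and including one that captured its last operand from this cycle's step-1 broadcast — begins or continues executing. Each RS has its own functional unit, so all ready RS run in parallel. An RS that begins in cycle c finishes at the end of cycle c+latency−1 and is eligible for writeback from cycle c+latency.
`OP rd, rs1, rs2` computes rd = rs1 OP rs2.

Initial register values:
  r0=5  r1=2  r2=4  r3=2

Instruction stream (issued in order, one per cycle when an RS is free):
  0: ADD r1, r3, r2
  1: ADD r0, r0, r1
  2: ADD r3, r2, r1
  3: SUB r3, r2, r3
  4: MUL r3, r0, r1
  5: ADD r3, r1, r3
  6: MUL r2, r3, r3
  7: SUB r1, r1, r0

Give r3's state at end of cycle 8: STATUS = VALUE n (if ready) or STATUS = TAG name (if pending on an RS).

STATUS = TAG Add2

  c1: issue ADD r1<-Add1  regs: r0:5,r1:Add1,r2:4,r3:2
  c2: issue ADD r0<-Add2  regs: r0:Add2,r1:Add1,r2:4,r3:2
  c3: issue ADD r3<-Add3  regs: r0:Add2,r1:Add1,r2:4,r3:Add3
  c4: CDB Add1=6; issue SUB r3<-Add1  regs: r0:Add2,r1:6,r2:4,r3:Add1
  c5: issue MUL r3<-Mul1  regs: r0:Add2,r1:6,r2:4,r3:Mul1
  c6: stall  regs: r0:Add2,r1:6,r2:4,r3:Mul1
  c7: CDB Add2=11; issue ADD r3<-Add2  regs: r0:11,r1:6,r2:4,r3:Add2
  c8: CDB Add3=10; issue MUL r2<-Mul2  regs: r0:11,r1:6,r2:Mul2,r3:Add2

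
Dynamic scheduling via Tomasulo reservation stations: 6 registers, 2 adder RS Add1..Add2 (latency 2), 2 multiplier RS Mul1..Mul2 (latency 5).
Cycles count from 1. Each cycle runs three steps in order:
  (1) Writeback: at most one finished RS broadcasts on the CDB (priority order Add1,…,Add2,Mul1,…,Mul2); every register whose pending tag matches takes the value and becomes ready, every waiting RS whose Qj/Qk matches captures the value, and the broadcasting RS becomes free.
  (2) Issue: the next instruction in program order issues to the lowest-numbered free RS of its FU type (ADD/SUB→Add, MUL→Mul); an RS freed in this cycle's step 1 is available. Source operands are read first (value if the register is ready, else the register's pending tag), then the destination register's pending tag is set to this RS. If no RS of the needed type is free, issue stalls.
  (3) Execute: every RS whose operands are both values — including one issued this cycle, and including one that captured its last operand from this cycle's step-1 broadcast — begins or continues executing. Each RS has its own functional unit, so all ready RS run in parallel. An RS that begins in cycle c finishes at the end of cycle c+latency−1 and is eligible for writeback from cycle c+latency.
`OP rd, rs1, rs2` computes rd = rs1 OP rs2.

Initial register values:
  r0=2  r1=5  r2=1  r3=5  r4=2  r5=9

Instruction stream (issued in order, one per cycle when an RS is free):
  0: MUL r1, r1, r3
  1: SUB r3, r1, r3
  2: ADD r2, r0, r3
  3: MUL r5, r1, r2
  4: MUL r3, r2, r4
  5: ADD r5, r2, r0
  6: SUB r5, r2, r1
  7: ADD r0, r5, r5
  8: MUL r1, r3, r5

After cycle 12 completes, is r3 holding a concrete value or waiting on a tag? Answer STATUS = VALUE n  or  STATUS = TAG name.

STATUS = TAG Mul1

  c1: issue MUL r1<-Mul1  regs: r0:2,r1:Mul1,r2:1,r3:5,r4:2,r5:9
  c2: issue SUB r3<-Add1  regs: r0:2,r1:Mul1,r2:1,r3:Add1,r4:2,r5:9
  c3: issue ADD r2<-Add2  regs: r0:2,r1:Mul1,r2:Add2,r3:Add1,r4:2,r5:9
  c4: issue MUL r5<-Mul2  regs: r0:2,r1:Mul1,r2:Add2,r3:Add1,r4:2,r5:Mul2
  c5: stall  regs: r0:2,r1:Mul1,r2:Add2,r3:Add1,r4:2,r5:Mul2
  c6: CDB Mul1=25; issue MUL r3<-Mul1  regs: r0:2,r1:25,r2:Add2,r3:Mul1,r4:2,r5:Mul2
  c7: stall  regs: r0:2,r1:25,r2:Add2,r3:Mul1,r4:2,r5:Mul2
  c8: CDB Add1=20; issue ADD r5<-Add1  regs: r0:2,r1:25,r2:Add2,r3:Mul1,r4:2,r5:Add1
  c9: stall  regs: r0:2,r1:25,r2:Add2,r3:Mul1,r4:2,r5:Add1
  c10: CDB Add2=22; issue SUB r5<-Add2  regs: r0:2,r1:25,r2:22,r3:Mul1,r4:2,r5:Add2
  c11: stall  regs: r0:2,r1:25,r2:22,r3:Mul1,r4:2,r5:Add2
  c12: CDB Add1=24; issue ADD r0<-Add1  regs: r0:Add1,r1:25,r2:22,r3:Mul1,r4:2,r5:Add2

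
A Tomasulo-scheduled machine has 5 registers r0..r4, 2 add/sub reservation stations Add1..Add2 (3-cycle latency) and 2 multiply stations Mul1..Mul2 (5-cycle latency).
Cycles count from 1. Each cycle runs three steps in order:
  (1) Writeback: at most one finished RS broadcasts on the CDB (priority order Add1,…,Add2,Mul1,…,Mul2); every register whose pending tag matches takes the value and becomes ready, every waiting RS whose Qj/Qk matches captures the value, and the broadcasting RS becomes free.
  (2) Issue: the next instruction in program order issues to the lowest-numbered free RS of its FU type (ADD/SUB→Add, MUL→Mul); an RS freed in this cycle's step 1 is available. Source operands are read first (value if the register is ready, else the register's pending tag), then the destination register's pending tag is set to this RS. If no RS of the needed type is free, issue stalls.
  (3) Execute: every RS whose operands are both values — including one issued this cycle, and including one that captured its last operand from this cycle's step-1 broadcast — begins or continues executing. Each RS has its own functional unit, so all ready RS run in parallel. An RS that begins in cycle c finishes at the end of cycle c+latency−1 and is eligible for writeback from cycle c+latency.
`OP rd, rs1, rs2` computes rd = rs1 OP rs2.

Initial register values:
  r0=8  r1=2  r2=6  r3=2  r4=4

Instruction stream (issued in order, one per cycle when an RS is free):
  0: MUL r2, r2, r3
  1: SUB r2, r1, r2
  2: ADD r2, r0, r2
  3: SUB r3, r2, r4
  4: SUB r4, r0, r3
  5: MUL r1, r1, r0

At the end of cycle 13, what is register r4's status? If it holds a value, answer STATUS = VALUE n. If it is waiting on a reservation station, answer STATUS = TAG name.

STATUS = TAG Add2

  c1: issue MUL r2<-Mul1  regs: r0:8,r1:2,r2:Mul1,r3:2,r4:4
  c2: issue SUB r2<-Add1  regs: r0:8,r1:2,r2:Add1,r3:2,r4:4
  c3: issue ADD r2<-Add2  regs: r0:8,r1:2,r2:Add2,r3:2,r4:4
  c4: stall  regs: r0:8,r1:2,r2:Add2,r3:2,r4:4
  c5: stall  regs: r0:8,r1:2,r2:Add2,r3:2,r4:4
  c6: CDB Mul1=12; stall  regs: r0:8,r1:2,r2:Add2,r3:2,r4:4
  c7: stall  regs: r0:8,r1:2,r2:Add2,r3:2,r4:4
  c8: stall  regs: r0:8,r1:2,r2:Add2,r3:2,r4:4
  c9: CDB Add1=-10; issue SUB r3<-Add1  regs: r0:8,r1:2,r2:Add2,r3:Add1,r4:4
  c10: stall  regs: r0:8,r1:2,r2:Add2,r3:Add1,r4:4
  c11: stall  regs: r0:8,r1:2,r2:Add2,r3:Add1,r4:4
  c12: CDB Add2=-2; issue SUB r4<-Add2  regs: r0:8,r1:2,r2:-2,r3:Add1,r4:Add2
  c13: issue MUL r1<-Mul1  regs: r0:8,r1:Mul1,r2:-2,r3:Add1,r4:Add2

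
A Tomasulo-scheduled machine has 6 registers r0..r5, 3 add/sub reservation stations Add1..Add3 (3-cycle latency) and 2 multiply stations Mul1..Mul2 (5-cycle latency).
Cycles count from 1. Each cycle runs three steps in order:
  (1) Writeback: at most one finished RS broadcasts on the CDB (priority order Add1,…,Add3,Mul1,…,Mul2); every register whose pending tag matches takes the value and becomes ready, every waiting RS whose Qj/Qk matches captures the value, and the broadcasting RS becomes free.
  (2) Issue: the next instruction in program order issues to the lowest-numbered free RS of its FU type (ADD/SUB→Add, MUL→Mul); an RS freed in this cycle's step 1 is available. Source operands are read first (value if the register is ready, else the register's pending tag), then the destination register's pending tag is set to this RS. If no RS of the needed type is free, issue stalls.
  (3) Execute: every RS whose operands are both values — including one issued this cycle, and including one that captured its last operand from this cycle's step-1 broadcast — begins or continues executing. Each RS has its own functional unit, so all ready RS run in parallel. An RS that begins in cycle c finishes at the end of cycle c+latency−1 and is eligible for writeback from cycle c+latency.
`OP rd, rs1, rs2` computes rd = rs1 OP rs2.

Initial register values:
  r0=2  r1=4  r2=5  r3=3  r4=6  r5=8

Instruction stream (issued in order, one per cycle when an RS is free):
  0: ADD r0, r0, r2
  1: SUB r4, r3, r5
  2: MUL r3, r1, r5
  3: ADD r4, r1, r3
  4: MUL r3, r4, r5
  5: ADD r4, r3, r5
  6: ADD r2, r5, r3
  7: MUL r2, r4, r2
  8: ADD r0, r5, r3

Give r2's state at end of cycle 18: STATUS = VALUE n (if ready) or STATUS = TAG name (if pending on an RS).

cycle 1: issue ADD r0<-Add1 // r0:Add1,r1:4,r2:5,r3:3,r4:6,r5:8
cycle 2: issue SUB r4<-Add2 // r0:Add1,r1:4,r2:5,r3:3,r4:Add2,r5:8
cycle 3: issue MUL r3<-Mul1 // r0:Add1,r1:4,r2:5,r3:Mul1,r4:Add2,r5:8
cycle 4: CDB Add1=7; issue ADD r4<-Add1 // r0:7,r1:4,r2:5,r3:Mul1,r4:Add1,r5:8
cycle 5: CDB Add2=-5; issue MUL r3<-Mul2 // r0:7,r1:4,r2:5,r3:Mul2,r4:Add1,r5:8
cycle 6: issue ADD r4<-Add2 // r0:7,r1:4,r2:5,r3:Mul2,r4:Add2,r5:8
cycle 7: issue ADD r2<-Add3 // r0:7,r1:4,r2:Add3,r3:Mul2,r4:Add2,r5:8
cycle 8: CDB Mul1=32; issue MUL r2<-Mul1 // r0:7,r1:4,r2:Mul1,r3:Mul2,r4:Add2,r5:8
cycle 9: stall // r0:7,r1:4,r2:Mul1,r3:Mul2,r4:Add2,r5:8
cycle 10: stall // r0:7,r1:4,r2:Mul1,r3:Mul2,r4:Add2,r5:8
cycle 11: CDB Add1=36; issue ADD r0<-Add1 // r0:Add1,r1:4,r2:Mul1,r3:Mul2,r4:Add2,r5:8
cycle 12: - // r0:Add1,r1:4,r2:Mul1,r3:Mul2,r4:Add2,r5:8
cycle 13: - // r0:Add1,r1:4,r2:Mul1,r3:Mul2,r4:Add2,r5:8
cycle 14: - // r0:Add1,r1:4,r2:Mul1,r3:Mul2,r4:Add2,r5:8
cycle 15: - // r0:Add1,r1:4,r2:Mul1,r3:Mul2,r4:Add2,r5:8
cycle 16: CDB Mul2=288 // r0:Add1,r1:4,r2:Mul1,r3:288,r4:Add2,r5:8
cycle 17: - // r0:Add1,r1:4,r2:Mul1,r3:288,r4:Add2,r5:8
cycle 18: - // r0:Add1,r1:4,r2:Mul1,r3:288,r4:Add2,r5:8

STATUS = TAG Mul1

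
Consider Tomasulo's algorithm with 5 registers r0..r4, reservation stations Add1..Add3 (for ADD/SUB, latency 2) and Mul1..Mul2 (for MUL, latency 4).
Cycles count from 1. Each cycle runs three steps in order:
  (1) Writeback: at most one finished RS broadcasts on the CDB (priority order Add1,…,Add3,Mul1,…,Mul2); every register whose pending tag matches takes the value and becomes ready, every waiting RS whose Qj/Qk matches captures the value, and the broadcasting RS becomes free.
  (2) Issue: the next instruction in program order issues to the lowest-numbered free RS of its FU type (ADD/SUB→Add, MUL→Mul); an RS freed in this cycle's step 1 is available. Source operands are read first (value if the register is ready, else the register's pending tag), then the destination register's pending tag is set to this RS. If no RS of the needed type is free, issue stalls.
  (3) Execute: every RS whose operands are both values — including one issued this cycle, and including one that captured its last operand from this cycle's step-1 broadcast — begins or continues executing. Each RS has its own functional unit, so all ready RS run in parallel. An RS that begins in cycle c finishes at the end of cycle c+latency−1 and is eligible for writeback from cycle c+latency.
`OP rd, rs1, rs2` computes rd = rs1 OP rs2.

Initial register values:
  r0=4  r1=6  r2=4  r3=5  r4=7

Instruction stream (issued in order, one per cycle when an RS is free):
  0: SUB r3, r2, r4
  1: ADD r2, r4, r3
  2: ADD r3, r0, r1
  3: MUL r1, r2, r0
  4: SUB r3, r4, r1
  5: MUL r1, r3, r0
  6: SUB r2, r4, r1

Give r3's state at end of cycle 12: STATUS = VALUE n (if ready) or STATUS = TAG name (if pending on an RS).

STATUS = VALUE -9

cycle 1: issue SUB r3<-Add1 // r0:4,r1:6,r2:4,r3:Add1,r4:7
cycle 2: issue ADD r2<-Add2 // r0:4,r1:6,r2:Add2,r3:Add1,r4:7
cycle 3: CDB Add1=-3; issue ADD r3<-Add1 // r0:4,r1:6,r2:Add2,r3:Add1,r4:7
cycle 4: issue MUL r1<-Mul1 // r0:4,r1:Mul1,r2:Add2,r3:Add1,r4:7
cycle 5: CDB Add1=10; issue SUB r3<-Add1 // r0:4,r1:Mul1,r2:Add2,r3:Add1,r4:7
cycle 6: CDB Add2=4; issue MUL r1<-Mul2 // r0:4,r1:Mul2,r2:4,r3:Add1,r4:7
cycle 7: issue SUB r2<-Add2 // r0:4,r1:Mul2,r2:Add2,r3:Add1,r4:7
cycle 8: - // r0:4,r1:Mul2,r2:Add2,r3:Add1,r4:7
cycle 9: - // r0:4,r1:Mul2,r2:Add2,r3:Add1,r4:7
cycle 10: CDB Mul1=16 // r0:4,r1:Mul2,r2:Add2,r3:Add1,r4:7
cycle 11: - // r0:4,r1:Mul2,r2:Add2,r3:Add1,r4:7
cycle 12: CDB Add1=-9 // r0:4,r1:Mul2,r2:Add2,r3:-9,r4:7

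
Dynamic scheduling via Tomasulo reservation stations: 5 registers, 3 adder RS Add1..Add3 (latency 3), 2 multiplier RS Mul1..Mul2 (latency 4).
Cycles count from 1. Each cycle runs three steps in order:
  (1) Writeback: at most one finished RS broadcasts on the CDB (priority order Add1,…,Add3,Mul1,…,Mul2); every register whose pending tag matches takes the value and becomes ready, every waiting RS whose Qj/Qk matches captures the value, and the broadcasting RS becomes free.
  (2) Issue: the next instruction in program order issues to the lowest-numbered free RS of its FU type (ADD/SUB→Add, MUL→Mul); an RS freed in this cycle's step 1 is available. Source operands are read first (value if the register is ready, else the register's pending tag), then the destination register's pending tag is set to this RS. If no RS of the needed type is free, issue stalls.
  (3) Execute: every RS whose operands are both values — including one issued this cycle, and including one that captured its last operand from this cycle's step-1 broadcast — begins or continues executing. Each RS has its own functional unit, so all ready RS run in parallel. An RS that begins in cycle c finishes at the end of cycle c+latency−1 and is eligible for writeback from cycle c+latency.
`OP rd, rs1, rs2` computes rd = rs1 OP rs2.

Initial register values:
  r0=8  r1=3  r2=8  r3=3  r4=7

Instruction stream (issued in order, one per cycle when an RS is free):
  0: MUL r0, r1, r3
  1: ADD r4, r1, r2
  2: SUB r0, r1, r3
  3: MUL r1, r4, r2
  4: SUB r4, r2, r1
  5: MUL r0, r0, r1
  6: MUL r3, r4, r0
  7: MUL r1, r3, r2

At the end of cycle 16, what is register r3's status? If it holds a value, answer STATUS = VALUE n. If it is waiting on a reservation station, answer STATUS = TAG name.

  c1: issue MUL r0<-Mul1  regs: r0:Mul1,r1:3,r2:8,r3:3,r4:7
  c2: issue ADD r4<-Add1  regs: r0:Mul1,r1:3,r2:8,r3:3,r4:Add1
  c3: issue SUB r0<-Add2  regs: r0:Add2,r1:3,r2:8,r3:3,r4:Add1
  c4: issue MUL r1<-Mul2  regs: r0:Add2,r1:Mul2,r2:8,r3:3,r4:Add1
  c5: CDB Add1=11; issue SUB r4<-Add1  regs: r0:Add2,r1:Mul2,r2:8,r3:3,r4:Add1
  c6: CDB Add2=0; stall  regs: r0:0,r1:Mul2,r2:8,r3:3,r4:Add1
  c7: CDB Mul1=9; issue MUL r0<-Mul1  regs: r0:Mul1,r1:Mul2,r2:8,r3:3,r4:Add1
  c8: stall  regs: r0:Mul1,r1:Mul2,r2:8,r3:3,r4:Add1
  c9: CDB Mul2=88; issue MUL r3<-Mul2  regs: r0:Mul1,r1:88,r2:8,r3:Mul2,r4:Add1
  c10: stall  regs: r0:Mul1,r1:88,r2:8,r3:Mul2,r4:Add1
  c11: stall  regs: r0:Mul1,r1:88,r2:8,r3:Mul2,r4:Add1
  c12: CDB Add1=-80; stall  regs: r0:Mul1,r1:88,r2:8,r3:Mul2,r4:-80
  c13: CDB Mul1=0; issue MUL r1<-Mul1  regs: r0:0,r1:Mul1,r2:8,r3:Mul2,r4:-80
  c14: -  regs: r0:0,r1:Mul1,r2:8,r3:Mul2,r4:-80
  c15: -  regs: r0:0,r1:Mul1,r2:8,r3:Mul2,r4:-80
  c16: -  regs: r0:0,r1:Mul1,r2:8,r3:Mul2,r4:-80

STATUS = TAG Mul2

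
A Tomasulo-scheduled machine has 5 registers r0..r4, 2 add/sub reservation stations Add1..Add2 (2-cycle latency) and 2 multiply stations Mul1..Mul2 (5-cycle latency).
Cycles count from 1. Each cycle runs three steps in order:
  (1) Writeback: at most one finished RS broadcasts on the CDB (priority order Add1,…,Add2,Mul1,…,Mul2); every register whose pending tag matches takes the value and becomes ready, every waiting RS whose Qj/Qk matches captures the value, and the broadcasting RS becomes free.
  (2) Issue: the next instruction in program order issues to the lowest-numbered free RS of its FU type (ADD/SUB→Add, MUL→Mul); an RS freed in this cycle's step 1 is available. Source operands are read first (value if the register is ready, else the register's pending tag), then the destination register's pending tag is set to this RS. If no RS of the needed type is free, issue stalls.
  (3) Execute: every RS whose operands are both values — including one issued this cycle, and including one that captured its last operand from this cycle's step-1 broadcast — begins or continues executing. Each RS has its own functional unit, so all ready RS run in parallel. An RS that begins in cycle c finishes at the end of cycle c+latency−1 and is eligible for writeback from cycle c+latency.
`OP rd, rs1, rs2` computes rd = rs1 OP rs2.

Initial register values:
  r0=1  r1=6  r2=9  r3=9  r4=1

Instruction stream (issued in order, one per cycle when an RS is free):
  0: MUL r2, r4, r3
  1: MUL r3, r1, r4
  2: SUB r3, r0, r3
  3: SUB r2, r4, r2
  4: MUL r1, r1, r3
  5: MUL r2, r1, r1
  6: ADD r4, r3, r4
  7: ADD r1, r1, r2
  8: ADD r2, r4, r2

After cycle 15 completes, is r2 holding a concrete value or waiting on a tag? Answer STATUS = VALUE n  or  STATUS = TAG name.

STATUS = TAG Add2

c1: issue MUL r2<-Mul1 | r0:1,r1:6,r2:Mul1,r3:9,r4:1
c2: issue MUL r3<-Mul2 | r0:1,r1:6,r2:Mul1,r3:Mul2,r4:1
c3: issue SUB r3<-Add1 | r0:1,r1:6,r2:Mul1,r3:Add1,r4:1
c4: issue SUB r2<-Add2 | r0:1,r1:6,r2:Add2,r3:Add1,r4:1
c5: stall | r0:1,r1:6,r2:Add2,r3:Add1,r4:1
c6: CDB Mul1=9; issue MUL r1<-Mul1 | r0:1,r1:Mul1,r2:Add2,r3:Add1,r4:1
c7: CDB Mul2=6; issue MUL r2<-Mul2 | r0:1,r1:Mul1,r2:Mul2,r3:Add1,r4:1
c8: CDB Add2=-8; issue ADD r4<-Add2 | r0:1,r1:Mul1,r2:Mul2,r3:Add1,r4:Add2
c9: CDB Add1=-5; issue ADD r1<-Add1 | r0:1,r1:Add1,r2:Mul2,r3:-5,r4:Add2
c10: stall | r0:1,r1:Add1,r2:Mul2,r3:-5,r4:Add2
c11: CDB Add2=-4; issue ADD r2<-Add2 | r0:1,r1:Add1,r2:Add2,r3:-5,r4:-4
c12: - | r0:1,r1:Add1,r2:Add2,r3:-5,r4:-4
c13: - | r0:1,r1:Add1,r2:Add2,r3:-5,r4:-4
c14: CDB Mul1=-30 | r0:1,r1:Add1,r2:Add2,r3:-5,r4:-4
c15: - | r0:1,r1:Add1,r2:Add2,r3:-5,r4:-4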